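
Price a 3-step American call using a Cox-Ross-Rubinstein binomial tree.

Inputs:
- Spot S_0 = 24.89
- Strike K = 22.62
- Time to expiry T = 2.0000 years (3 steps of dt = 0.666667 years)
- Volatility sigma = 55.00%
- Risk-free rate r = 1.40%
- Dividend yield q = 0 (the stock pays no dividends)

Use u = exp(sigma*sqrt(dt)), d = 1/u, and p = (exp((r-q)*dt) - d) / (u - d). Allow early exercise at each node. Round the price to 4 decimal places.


Answer: Price = V(0,0) = 9.1218

Derivation:
dt = T/N = 0.666667
u = exp(sigma*sqrt(dt)) = 1.566859; d = 1/u = 0.638219
p = (exp((r-q)*dt) - d) / (u - d) = 0.399679
Discount per step: exp(-r*dt) = 0.990710
Stock lattice S(k, i) with i counting down-moves:
  k=0: S(0,0) = 24.8900
  k=1: S(1,0) = 38.9991; S(1,1) = 15.8853
  k=2: S(2,0) = 61.1061; S(2,1) = 24.8900; S(2,2) = 10.1383
  k=3: S(3,0) = 95.7447; S(3,1) = 38.9991; S(3,2) = 15.8853; S(3,3) = 6.4705
Terminal payoffs V(N, i) = max(S_T - K, 0):
  V(3,0) = 73.124719; V(3,1) = 16.379126; V(3,2) = 0.000000; V(3,3) = 0.000000
Backward induction: V(k, i) = exp(-r*dt) * [p * V(k+1, i) + (1-p) * V(k+1, i+1)]; then take max(V_cont, immediate exercise) for American.
  V(2,0) = exp(-r*dt) * [p*73.124719 + (1-p)*16.379126] = 38.696278; exercise = 38.486140; V(2,0) = max -> 38.696278
  V(2,1) = exp(-r*dt) * [p*16.379126 + (1-p)*0.000000] = 6.485573; exercise = 2.270000; V(2,1) = max -> 6.485573
  V(2,2) = exp(-r*dt) * [p*0.000000 + (1-p)*0.000000] = 0.000000; exercise = 0.000000; V(2,2) = max -> 0.000000
  V(1,0) = exp(-r*dt) * [p*38.696278 + (1-p)*6.485573] = 19.179659; exercise = 16.379126; V(1,0) = max -> 19.179659
  V(1,1) = exp(-r*dt) * [p*6.485573 + (1-p)*0.000000] = 2.568065; exercise = 0.000000; V(1,1) = max -> 2.568065
  V(0,0) = exp(-r*dt) * [p*19.179659 + (1-p)*2.568065] = 9.121831; exercise = 2.270000; V(0,0) = max -> 9.121831


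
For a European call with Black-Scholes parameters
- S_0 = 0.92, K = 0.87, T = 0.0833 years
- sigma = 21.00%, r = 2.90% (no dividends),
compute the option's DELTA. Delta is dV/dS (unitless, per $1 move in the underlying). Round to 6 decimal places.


d1 = 0.9921344327; d2 = 0.9315247800
phi(d1) = 0.2438739222; exp(-qT) = 1.0000000000; exp(-rT) = 0.9975872155
N(d1) = 0.8394340241
Delta = exp(-qT) * N(d1) = 1.0000000000 * 0.8394340241 = 0.839434

Answer: Delta = 0.839434


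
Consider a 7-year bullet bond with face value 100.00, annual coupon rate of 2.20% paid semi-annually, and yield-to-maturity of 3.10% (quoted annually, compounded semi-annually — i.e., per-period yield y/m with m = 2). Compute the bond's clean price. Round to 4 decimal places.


Answer: Price = 94.3756

Derivation:
Coupon per period c = face * coupon_rate / m = 1.100000
Periods per year m = 2; per-period yield y/m = 0.015500
Number of cashflows N = 14
Cashflows (t years, CF_t, discount factor 1/(1+y/m)^(m*t), PV):
  t = 0.5000: CF_t = 1.100000, DF = 0.984737, PV = 1.083210
  t = 1.0000: CF_t = 1.100000, DF = 0.969706, PV = 1.066677
  t = 1.5000: CF_t = 1.100000, DF = 0.954905, PV = 1.050396
  t = 2.0000: CF_t = 1.100000, DF = 0.940330, PV = 1.034363
  t = 2.5000: CF_t = 1.100000, DF = 0.925977, PV = 1.018575
  t = 3.0000: CF_t = 1.100000, DF = 0.911844, PV = 1.003028
  t = 3.5000: CF_t = 1.100000, DF = 0.897926, PV = 0.987719
  t = 4.0000: CF_t = 1.100000, DF = 0.884220, PV = 0.972643
  t = 4.5000: CF_t = 1.100000, DF = 0.870724, PV = 0.957797
  t = 5.0000: CF_t = 1.100000, DF = 0.857434, PV = 0.943177
  t = 5.5000: CF_t = 1.100000, DF = 0.844347, PV = 0.928781
  t = 6.0000: CF_t = 1.100000, DF = 0.831459, PV = 0.914605
  t = 6.5000: CF_t = 1.100000, DF = 0.818768, PV = 0.900645
  t = 7.0000: CF_t = 101.100000, DF = 0.806271, PV = 81.513993
Price P = sum_t PV_t = 94.375608


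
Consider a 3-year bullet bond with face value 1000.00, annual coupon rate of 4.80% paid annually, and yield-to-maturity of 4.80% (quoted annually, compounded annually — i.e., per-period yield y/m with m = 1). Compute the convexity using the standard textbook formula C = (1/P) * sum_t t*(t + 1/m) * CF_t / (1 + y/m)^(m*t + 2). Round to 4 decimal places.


Answer: Convexity = 10.2702

Derivation:
Coupon per period c = face * coupon_rate / m = 48.000000
Periods per year m = 1; per-period yield y/m = 0.048000
Number of cashflows N = 3
Cashflows (t years, CF_t, discount factor 1/(1+y/m)^(m*t), PV):
  t = 1.0000: CF_t = 48.000000, DF = 0.954198, PV = 45.801527
  t = 2.0000: CF_t = 48.000000, DF = 0.910495, PV = 43.703747
  t = 3.0000: CF_t = 1048.000000, DF = 0.868793, PV = 910.494726
Price P = sum_t PV_t = 1000.000000
Convexity numerator sum_t t*(t + 1/m) * CF_t / (1+y/m)^(m*t + 2):
  t = 1.0000: term = 83.404097
  t = 2.0000: term = 238.752186
  t = 3.0000: term = 9948.007762
Convexity = (1/P) * sum = 10270.164045 / 1000.000000 = 10.270164


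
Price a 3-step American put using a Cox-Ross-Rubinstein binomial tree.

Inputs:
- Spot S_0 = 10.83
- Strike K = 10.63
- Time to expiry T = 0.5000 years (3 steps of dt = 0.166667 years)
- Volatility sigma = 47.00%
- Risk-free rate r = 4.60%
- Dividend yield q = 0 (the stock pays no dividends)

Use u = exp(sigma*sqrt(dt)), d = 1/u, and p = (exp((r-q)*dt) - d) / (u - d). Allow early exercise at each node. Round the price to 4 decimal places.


Answer: Price = V(0,0) = 1.3271

Derivation:
dt = T/N = 0.166667
u = exp(sigma*sqrt(dt)) = 1.211521; d = 1/u = 0.825409
p = (exp((r-q)*dt) - d) / (u - d) = 0.472110
Discount per step: exp(-r*dt) = 0.992363
Stock lattice S(k, i) with i counting down-moves:
  k=0: S(0,0) = 10.8300
  k=1: S(1,0) = 13.1208; S(1,1) = 8.9392
  k=2: S(2,0) = 15.8961; S(2,1) = 10.8300; S(2,2) = 7.3785
  k=3: S(3,0) = 19.2585; S(3,1) = 13.1208; S(3,2) = 8.9392; S(3,3) = 6.0903
Terminal payoffs V(N, i) = max(K - S_T, 0):
  V(3,0) = 0.000000; V(3,1) = 0.000000; V(3,2) = 1.690824; V(3,3) = 4.539745
Backward induction: V(k, i) = exp(-r*dt) * [p * V(k+1, i) + (1-p) * V(k+1, i+1)]; then take max(V_cont, immediate exercise) for American.
  V(2,0) = exp(-r*dt) * [p*0.000000 + (1-p)*0.000000] = 0.000000; exercise = 0.000000; V(2,0) = max -> 0.000000
  V(2,1) = exp(-r*dt) * [p*0.000000 + (1-p)*1.690824] = 0.885753; exercise = 0.000000; V(2,1) = max -> 0.885753
  V(2,2) = exp(-r*dt) * [p*1.690824 + (1-p)*4.539745] = 3.170342; exercise = 3.251527; V(2,2) = max -> 3.251527
  V(1,0) = exp(-r*dt) * [p*0.000000 + (1-p)*0.885753] = 0.464009; exercise = 0.000000; V(1,0) = max -> 0.464009
  V(1,1) = exp(-r*dt) * [p*0.885753 + (1-p)*3.251527] = 2.118319; exercise = 1.690824; V(1,1) = max -> 2.118319
  V(0,0) = exp(-r*dt) * [p*0.464009 + (1-p)*2.118319] = 1.327090; exercise = 0.000000; V(0,0) = max -> 1.327090


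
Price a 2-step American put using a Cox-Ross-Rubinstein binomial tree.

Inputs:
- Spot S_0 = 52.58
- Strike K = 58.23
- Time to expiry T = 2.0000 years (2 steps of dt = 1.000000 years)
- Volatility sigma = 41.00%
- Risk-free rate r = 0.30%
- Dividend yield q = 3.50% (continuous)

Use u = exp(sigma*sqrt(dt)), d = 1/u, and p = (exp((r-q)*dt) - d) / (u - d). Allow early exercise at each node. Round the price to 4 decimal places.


dt = T/N = 1.000000
u = exp(sigma*sqrt(dt)) = 1.506818; d = 1/u = 0.663650
p = (exp((r-q)*dt) - d) / (u - d) = 0.361561
Discount per step: exp(-r*dt) = 0.997004
Stock lattice S(k, i) with i counting down-moves:
  k=0: S(0,0) = 52.5800
  k=1: S(1,0) = 79.2285; S(1,1) = 34.8947
  k=2: S(2,0) = 119.3829; S(2,1) = 52.5800; S(2,2) = 23.1579
Terminal payoffs V(N, i) = max(K - S_T, 0):
  V(2,0) = 0.000000; V(2,1) = 5.650000; V(2,2) = 35.072104
Backward induction: V(k, i) = exp(-r*dt) * [p * V(k+1, i) + (1-p) * V(k+1, i+1)]; then take max(V_cont, immediate exercise) for American.
  V(1,0) = exp(-r*dt) * [p*0.000000 + (1-p)*5.650000] = 3.596376; exercise = 0.000000; V(1,0) = max -> 3.596376
  V(1,1) = exp(-r*dt) * [p*5.650000 + (1-p)*35.072104] = 24.361031; exercise = 23.335270; V(1,1) = max -> 24.361031
  V(0,0) = exp(-r*dt) * [p*3.596376 + (1-p)*24.361031] = 16.802862; exercise = 5.650000; V(0,0) = max -> 16.802862

Answer: Price = V(0,0) = 16.8029


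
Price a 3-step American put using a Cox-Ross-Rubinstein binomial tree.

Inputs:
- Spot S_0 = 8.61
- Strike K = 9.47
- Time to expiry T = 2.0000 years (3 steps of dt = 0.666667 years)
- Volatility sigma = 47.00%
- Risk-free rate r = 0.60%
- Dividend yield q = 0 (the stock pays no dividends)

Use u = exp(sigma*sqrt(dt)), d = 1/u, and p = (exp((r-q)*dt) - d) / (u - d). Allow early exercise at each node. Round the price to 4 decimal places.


dt = T/N = 0.666667
u = exp(sigma*sqrt(dt)) = 1.467783; d = 1/u = 0.681299
p = (exp((r-q)*dt) - d) / (u - d) = 0.410318
Discount per step: exp(-r*dt) = 0.996008
Stock lattice S(k, i) with i counting down-moves:
  k=0: S(0,0) = 8.6100
  k=1: S(1,0) = 12.6376; S(1,1) = 5.8660
  k=2: S(2,0) = 18.5493; S(2,1) = 8.6100; S(2,2) = 3.9965
  k=3: S(3,0) = 27.2263; S(3,1) = 12.6376; S(3,2) = 5.8660; S(3,3) = 2.7228
Terminal payoffs V(N, i) = max(K - S_T, 0):
  V(3,0) = 0.000000; V(3,1) = 0.000000; V(3,2) = 3.604012; V(3,3) = 6.747191
Backward induction: V(k, i) = exp(-r*dt) * [p * V(k+1, i) + (1-p) * V(k+1, i+1)]; then take max(V_cont, immediate exercise) for American.
  V(2,0) = exp(-r*dt) * [p*0.000000 + (1-p)*0.000000] = 0.000000; exercise = 0.000000; V(2,0) = max -> 0.000000
  V(2,1) = exp(-r*dt) * [p*0.000000 + (1-p)*3.604012] = 2.116737; exercise = 0.860000; V(2,1) = max -> 2.116737
  V(2,2) = exp(-r*dt) * [p*3.604012 + (1-p)*6.747191] = 5.435701; exercise = 5.473506; V(2,2) = max -> 5.473506
  V(1,0) = exp(-r*dt) * [p*0.000000 + (1-p)*2.116737] = 1.243219; exercise = 0.000000; V(1,0) = max -> 1.243219
  V(1,1) = exp(-r*dt) * [p*2.116737 + (1-p)*5.473506] = 4.079811; exercise = 3.604012; V(1,1) = max -> 4.079811
  V(0,0) = exp(-r*dt) * [p*1.243219 + (1-p)*4.079811] = 2.904266; exercise = 0.860000; V(0,0) = max -> 2.904266

Answer: Price = V(0,0) = 2.9043


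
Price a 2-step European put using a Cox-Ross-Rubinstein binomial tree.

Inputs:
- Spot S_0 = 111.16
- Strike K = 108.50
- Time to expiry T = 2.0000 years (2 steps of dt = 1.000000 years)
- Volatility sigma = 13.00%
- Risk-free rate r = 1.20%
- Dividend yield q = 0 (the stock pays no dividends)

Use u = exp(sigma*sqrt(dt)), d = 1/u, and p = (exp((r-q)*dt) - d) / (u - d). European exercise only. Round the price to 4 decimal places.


Answer: Price = V(0,0) = 5.2585

Derivation:
dt = T/N = 1.000000
u = exp(sigma*sqrt(dt)) = 1.138828; d = 1/u = 0.878095
p = (exp((r-q)*dt) - d) / (u - d) = 0.513847
Discount per step: exp(-r*dt) = 0.988072
Stock lattice S(k, i) with i counting down-moves:
  k=0: S(0,0) = 111.1600
  k=1: S(1,0) = 126.5922; S(1,1) = 97.6091
  k=2: S(2,0) = 144.1667; S(2,1) = 111.1600; S(2,2) = 85.7101
Terminal payoffs V(N, i) = max(K - S_T, 0):
  V(2,0) = 0.000000; V(2,1) = 0.000000; V(2,2) = 22.789906
Backward induction: V(k, i) = exp(-r*dt) * [p * V(k+1, i) + (1-p) * V(k+1, i+1)].
  V(1,0) = exp(-r*dt) * [p*0.000000 + (1-p)*0.000000] = 0.000000
  V(1,1) = exp(-r*dt) * [p*0.000000 + (1-p)*22.789906] = 10.947222
  V(0,0) = exp(-r*dt) * [p*0.000000 + (1-p)*10.947222] = 5.258542


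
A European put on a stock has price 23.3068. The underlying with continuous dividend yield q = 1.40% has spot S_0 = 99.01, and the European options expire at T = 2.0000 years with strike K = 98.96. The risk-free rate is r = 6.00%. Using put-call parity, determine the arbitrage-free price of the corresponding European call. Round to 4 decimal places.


Answer: Call price = 31.8133

Derivation:
Put-call parity: C - P = S_0 * exp(-qT) - K * exp(-rT).
S_0 * exp(-qT) = 99.0100 * 0.97238837 = 96.27617220
K * exp(-rT) = 98.9600 * 0.88692044 = 87.76964642
C = P + S*exp(-qT) - K*exp(-rT)
C = 23.3068 + 96.27617220 - 87.76964642 = 31.8133


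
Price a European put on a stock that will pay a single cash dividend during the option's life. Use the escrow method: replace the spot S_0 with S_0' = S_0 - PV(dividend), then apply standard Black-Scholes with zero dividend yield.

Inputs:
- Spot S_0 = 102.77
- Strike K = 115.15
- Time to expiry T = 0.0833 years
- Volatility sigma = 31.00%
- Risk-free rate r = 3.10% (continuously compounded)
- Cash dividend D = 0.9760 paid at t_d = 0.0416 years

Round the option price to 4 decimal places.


Answer: Price = 13.4541

Derivation:
PV(D) = D * exp(-r * t_d) = 0.9760 * 0.99871123 = 0.97474216
S_0' = S_0 - PV(D) = 102.7700 - 0.97474216 = 101.79525784
d1 = (ln(S_0'/K) + (r + sigma^2/2)*T) / (sigma*sqrt(T)) = -1.30418493
d2 = d1 - sigma*sqrt(T) = -1.39365632
exp(-rT) = 0.99742103
N(-d1) = 0.90391473; N(-d2) = 0.91828929
P = K * exp(-rT) * N(-d2) - S_0' * N(-d1) = 115.1500 * 0.99742103 * 0.91828929 - 101.79525784 * 0.90391473 = 13.4541


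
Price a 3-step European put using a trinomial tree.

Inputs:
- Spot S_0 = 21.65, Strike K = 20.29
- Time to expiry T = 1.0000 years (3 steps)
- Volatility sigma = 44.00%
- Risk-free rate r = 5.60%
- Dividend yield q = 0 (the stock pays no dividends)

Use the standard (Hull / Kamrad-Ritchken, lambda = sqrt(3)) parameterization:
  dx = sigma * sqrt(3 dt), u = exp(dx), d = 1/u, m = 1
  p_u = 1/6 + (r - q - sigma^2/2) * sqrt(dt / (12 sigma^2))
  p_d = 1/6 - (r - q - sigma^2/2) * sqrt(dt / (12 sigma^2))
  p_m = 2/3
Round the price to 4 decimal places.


dt = T/N = 0.333333; dx = sigma*sqrt(3*dt) = 0.440000
u = exp(dx) = 1.552707; d = 1/u = 0.644036
p_u = 0.151212, p_m = 0.666667, p_d = 0.182121
Discount per step: exp(-r*dt) = 0.981506
Stock lattice S(k, j) with j the centered position index:
  k=0: S(0,+0) = 21.6500
  k=1: S(1,-1) = 13.9434; S(1,+0) = 21.6500; S(1,+1) = 33.6161
  k=2: S(2,-2) = 8.9801; S(2,-1) = 13.9434; S(2,+0) = 21.6500; S(2,+1) = 33.6161; S(2,+2) = 52.1960
  k=3: S(3,-3) = 5.7835; S(3,-2) = 8.9801; S(3,-1) = 13.9434; S(3,+0) = 21.6500; S(3,+1) = 33.6161; S(3,+2) = 52.1960; S(3,+3) = 81.0451
Terminal payoffs V(N, j) = max(K - S_T, 0):
  V(3,-3) = 14.506521; V(3,-2) = 11.309950; V(3,-1) = 6.346611; V(3,+0) = 0.000000; V(3,+1) = 0.000000; V(3,+2) = 0.000000; V(3,+3) = 0.000000
Backward induction: V(k, j) = exp(-r*dt) * [p_u * V(k+1, j+1) + p_m * V(k+1, j) + p_d * V(k+1, j-1)]
  V(2,-2) = exp(-r*dt) * [p_u*6.346611 + p_m*11.309950 + p_d*14.506521] = 10.935549
  V(2,-1) = exp(-r*dt) * [p_u*0.000000 + p_m*6.346611 + p_d*11.309950] = 6.174516
  V(2,+0) = exp(-r*dt) * [p_u*0.000000 + p_m*0.000000 + p_d*6.346611] = 1.134477
  V(2,+1) = exp(-r*dt) * [p_u*0.000000 + p_m*0.000000 + p_d*0.000000] = 0.000000
  V(2,+2) = exp(-r*dt) * [p_u*0.000000 + p_m*0.000000 + p_d*0.000000] = 0.000000
  V(1,-1) = exp(-r*dt) * [p_u*1.134477 + p_m*6.174516 + p_d*10.935549] = 6.163356
  V(1,+0) = exp(-r*dt) * [p_u*0.000000 + p_m*1.134477 + p_d*6.174516] = 1.846045
  V(1,+1) = exp(-r*dt) * [p_u*0.000000 + p_m*0.000000 + p_d*1.134477] = 0.202791
  V(0,+0) = exp(-r*dt) * [p_u*0.202791 + p_m*1.846045 + p_d*6.163356] = 2.339754

Answer: Price = V(0,0) = 2.3398


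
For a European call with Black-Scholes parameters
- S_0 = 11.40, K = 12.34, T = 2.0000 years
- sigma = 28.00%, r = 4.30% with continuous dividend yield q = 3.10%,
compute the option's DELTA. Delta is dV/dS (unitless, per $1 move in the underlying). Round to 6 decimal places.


d1 = 0.0585063609; d2 = -0.3374734366
phi(d1) = 0.3982600758; exp(-qT) = 0.9398828868; exp(-rT) = 0.9175942312
N(d1) = 0.5233273520
Delta = exp(-qT) * N(d1) = 0.9398828868 * 0.5233273520 = 0.491866

Answer: Delta = 0.491866


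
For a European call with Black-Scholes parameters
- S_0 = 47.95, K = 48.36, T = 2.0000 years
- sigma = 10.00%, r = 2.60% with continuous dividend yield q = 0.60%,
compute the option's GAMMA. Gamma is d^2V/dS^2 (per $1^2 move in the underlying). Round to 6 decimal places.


d1 = 0.2933487324; d2 = 0.1519273761
phi(d1) = 0.3821411360; exp(-qT) = 0.9880717129; exp(-rT) = 0.9493288668
Gamma = exp(-qT) * phi(d1) / (S * sigma * sqrt(T)) = 0.9880717129 * 0.3821411360 / (47.9500 * 0.1000 * 1.4142135624) = 0.055681

Answer: Gamma = 0.055681


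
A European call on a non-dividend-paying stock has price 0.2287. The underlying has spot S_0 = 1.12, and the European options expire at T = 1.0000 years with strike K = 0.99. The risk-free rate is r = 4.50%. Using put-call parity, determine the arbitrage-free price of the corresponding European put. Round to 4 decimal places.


Answer: Put price = 0.0551

Derivation:
Put-call parity: C - P = S_0 * exp(-qT) - K * exp(-rT).
S_0 * exp(-qT) = 1.1200 * 1.00000000 = 1.12000000
K * exp(-rT) = 0.9900 * 0.95599748 = 0.94643751
P = C - S*exp(-qT) + K*exp(-rT)
P = 0.2287 - 1.12000000 + 0.94643751 = 0.0551


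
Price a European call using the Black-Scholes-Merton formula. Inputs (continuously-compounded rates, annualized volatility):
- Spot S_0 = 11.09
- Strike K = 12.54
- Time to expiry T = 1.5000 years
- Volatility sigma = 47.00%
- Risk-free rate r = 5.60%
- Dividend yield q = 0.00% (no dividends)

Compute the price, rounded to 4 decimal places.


Answer: Price = 2.3477

Derivation:
d1 = (ln(S/K) + (r - q + 0.5*sigma^2) * T) / (sigma * sqrt(T)) = 0.22027213
d2 = d1 - sigma * sqrt(T) = -0.35535796
exp(-rT) = 0.91943126; exp(-qT) = 1.00000000
C = S_0 * exp(-qT) * N(d1) - K * exp(-rT) * N(d2)
N(d1) = 0.58717039; N(d2) = 0.36116072
C = 11.0900 * 1.00000000 * 0.58717039 - 12.5400 * 0.91943126 * 0.36116072 = 2.3477


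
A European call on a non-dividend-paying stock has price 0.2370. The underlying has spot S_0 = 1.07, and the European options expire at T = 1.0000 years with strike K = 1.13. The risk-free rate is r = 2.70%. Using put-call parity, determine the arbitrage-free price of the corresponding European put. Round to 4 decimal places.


Put-call parity: C - P = S_0 * exp(-qT) - K * exp(-rT).
S_0 * exp(-qT) = 1.0700 * 1.00000000 = 1.07000000
K * exp(-rT) = 1.1300 * 0.97336124 = 1.09989820
P = C - S*exp(-qT) + K*exp(-rT)
P = 0.2370 - 1.07000000 + 1.09989820 = 0.2669

Answer: Put price = 0.2669


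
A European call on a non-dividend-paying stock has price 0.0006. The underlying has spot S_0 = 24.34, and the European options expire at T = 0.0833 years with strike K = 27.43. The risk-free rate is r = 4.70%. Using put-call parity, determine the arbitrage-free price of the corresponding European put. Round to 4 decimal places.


Put-call parity: C - P = S_0 * exp(-qT) - K * exp(-rT).
S_0 * exp(-qT) = 24.3400 * 1.00000000 = 24.34000000
K * exp(-rT) = 27.4300 * 0.99609255 = 27.32281876
P = C - S*exp(-qT) + K*exp(-rT)
P = 0.0006 - 24.34000000 + 27.32281876 = 2.9834

Answer: Put price = 2.9834


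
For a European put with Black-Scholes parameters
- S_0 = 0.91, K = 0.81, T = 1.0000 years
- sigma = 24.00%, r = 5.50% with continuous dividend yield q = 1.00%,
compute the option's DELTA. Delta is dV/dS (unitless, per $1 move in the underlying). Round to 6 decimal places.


Answer: Delta = -0.211892

Derivation:
d1 = 0.7925431327; d2 = 0.5525431327
phi(d1) = 0.2914167686; exp(-qT) = 0.9900498337; exp(-rT) = 0.9464851480
N(-d1) = 0.2140220261
Delta = -exp(-qT) * N(-d1) = -0.9900498337 * 0.2140220261 = -0.211892


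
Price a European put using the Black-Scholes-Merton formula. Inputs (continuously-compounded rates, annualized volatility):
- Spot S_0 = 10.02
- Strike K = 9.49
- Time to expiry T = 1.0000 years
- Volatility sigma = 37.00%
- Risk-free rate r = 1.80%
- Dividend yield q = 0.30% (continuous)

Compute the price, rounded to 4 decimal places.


d1 = (ln(S/K) + (r - q + 0.5*sigma^2) * T) / (sigma * sqrt(T)) = 0.37241752
d2 = d1 - sigma * sqrt(T) = 0.00241752
exp(-rT) = 0.98216103; exp(-qT) = 0.99700450
P = K * exp(-rT) * N(-d2) - S_0 * exp(-qT) * N(-d1)
N(-d1) = 0.35479101; N(-d2) = 0.49903555
P = 9.4900 * 0.98216103 * 0.49903555 - 10.0200 * 0.99700450 * 0.35479101 = 1.1070

Answer: Price = 1.1070


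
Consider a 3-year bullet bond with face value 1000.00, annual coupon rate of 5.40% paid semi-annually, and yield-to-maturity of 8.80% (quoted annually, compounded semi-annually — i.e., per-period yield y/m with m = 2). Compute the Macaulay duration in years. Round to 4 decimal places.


Answer: Macaulay duration = 2.7989 years

Derivation:
Coupon per period c = face * coupon_rate / m = 27.000000
Periods per year m = 2; per-period yield y/m = 0.044000
Number of cashflows N = 6
Cashflows (t years, CF_t, discount factor 1/(1+y/m)^(m*t), PV):
  t = 0.5000: CF_t = 27.000000, DF = 0.957854, PV = 25.862069
  t = 1.0000: CF_t = 27.000000, DF = 0.917485, PV = 24.772097
  t = 1.5000: CF_t = 27.000000, DF = 0.878817, PV = 23.728062
  t = 2.0000: CF_t = 27.000000, DF = 0.841779, PV = 22.728029
  t = 2.5000: CF_t = 27.000000, DF = 0.806302, PV = 21.770142
  t = 3.0000: CF_t = 1027.000000, DF = 0.772320, PV = 793.172141
Price P = sum_t PV_t = 912.032539
Macaulay numerator sum_t t * PV_t:
  t * PV_t at t = 0.5000: 12.931034
  t * PV_t at t = 1.0000: 24.772097
  t * PV_t at t = 1.5000: 35.592093
  t * PV_t at t = 2.0000: 45.456057
  t * PV_t at t = 2.5000: 54.425356
  t * PV_t at t = 3.0000: 2379.516422
Macaulay duration D = (sum_t t * PV_t) / P = 2552.693059 / 912.032539 = 2.798906


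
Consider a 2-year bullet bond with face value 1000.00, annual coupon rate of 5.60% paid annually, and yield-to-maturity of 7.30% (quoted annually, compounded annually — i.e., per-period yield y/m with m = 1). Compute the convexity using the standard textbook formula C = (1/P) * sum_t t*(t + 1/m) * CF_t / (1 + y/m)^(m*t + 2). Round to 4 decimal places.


Coupon per period c = face * coupon_rate / m = 56.000000
Periods per year m = 1; per-period yield y/m = 0.073000
Number of cashflows N = 2
Cashflows (t years, CF_t, discount factor 1/(1+y/m)^(m*t), PV):
  t = 1.0000: CF_t = 56.000000, DF = 0.931966, PV = 52.190121
  t = 2.0000: CF_t = 1056.000000, DF = 0.868561, PV = 917.200904
Price P = sum_t PV_t = 969.391026
Convexity numerator sum_t t*(t + 1/m) * CF_t / (1+y/m)^(m*t + 2):
  t = 1.0000: term = 90.660656
  t = 2.0000: term = 4779.872153
Convexity = (1/P) * sum = 4870.532809 / 969.391026 = 5.024322

Answer: Convexity = 5.0243


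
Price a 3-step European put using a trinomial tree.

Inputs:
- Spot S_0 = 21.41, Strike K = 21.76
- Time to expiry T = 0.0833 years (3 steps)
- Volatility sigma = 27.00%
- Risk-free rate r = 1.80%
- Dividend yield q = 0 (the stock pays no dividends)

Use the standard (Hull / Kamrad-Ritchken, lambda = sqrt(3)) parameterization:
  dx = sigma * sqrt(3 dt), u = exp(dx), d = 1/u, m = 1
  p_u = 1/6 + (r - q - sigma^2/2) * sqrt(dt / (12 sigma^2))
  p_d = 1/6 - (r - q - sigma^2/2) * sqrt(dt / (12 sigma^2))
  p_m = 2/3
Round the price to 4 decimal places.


Answer: Price = V(0,0) = 0.8344

Derivation:
dt = T/N = 0.027767; dx = sigma*sqrt(3*dt) = 0.077927
u = exp(dx) = 1.081043; d = 1/u = 0.925032
p_u = 0.163380, p_m = 0.666667, p_d = 0.169954
Discount per step: exp(-r*dt) = 0.999500
Stock lattice S(k, j) with j the centered position index:
  k=0: S(0,+0) = 21.4100
  k=1: S(1,-1) = 19.8049; S(1,+0) = 21.4100; S(1,+1) = 23.1451
  k=2: S(2,-2) = 18.3202; S(2,-1) = 19.8049; S(2,+0) = 21.4100; S(2,+1) = 23.1451; S(2,+2) = 25.0209
  k=3: S(3,-3) = 16.9468; S(3,-2) = 18.3202; S(3,-1) = 19.8049; S(3,+0) = 21.4100; S(3,+1) = 23.1451; S(3,+2) = 25.0209; S(3,+3) = 27.0487
Terminal payoffs V(N, j) = max(K - S_T, 0):
  V(3,-3) = 4.813217; V(3,-2) = 3.439792; V(3,-1) = 1.955060; V(3,+0) = 0.350000; V(3,+1) = 0.000000; V(3,+2) = 0.000000; V(3,+3) = 0.000000
Backward induction: V(k, j) = exp(-r*dt) * [p_u * V(k+1, j+1) + p_m * V(k+1, j) + p_d * V(k+1, j-1)]
  V(2,-2) = exp(-r*dt) * [p_u*1.955060 + p_m*3.439792 + p_d*4.813217] = 3.428922
  V(2,-1) = exp(-r*dt) * [p_u*0.350000 + p_m*1.955060 + p_d*3.439792] = 1.944190
  V(2,+0) = exp(-r*dt) * [p_u*0.000000 + p_m*0.350000 + p_d*1.955060] = 0.565320
  V(2,+1) = exp(-r*dt) * [p_u*0.000000 + p_m*0.000000 + p_d*0.350000] = 0.059454
  V(2,+2) = exp(-r*dt) * [p_u*0.000000 + p_m*0.000000 + p_d*0.000000] = 0.000000
  V(1,-1) = exp(-r*dt) * [p_u*0.565320 + p_m*1.944190 + p_d*3.428922] = 1.970261
  V(1,+0) = exp(-r*dt) * [p_u*0.059454 + p_m*0.565320 + p_d*1.944190] = 0.716658
  V(1,+1) = exp(-r*dt) * [p_u*0.000000 + p_m*0.059454 + p_d*0.565320] = 0.135647
  V(0,+0) = exp(-r*dt) * [p_u*0.135647 + p_m*0.716658 + p_d*1.970261] = 0.834370


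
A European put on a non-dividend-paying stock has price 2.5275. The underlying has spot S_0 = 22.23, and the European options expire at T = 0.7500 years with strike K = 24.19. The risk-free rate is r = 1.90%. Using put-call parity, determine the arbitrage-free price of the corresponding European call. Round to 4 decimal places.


Answer: Call price = 0.9098

Derivation:
Put-call parity: C - P = S_0 * exp(-qT) - K * exp(-rT).
S_0 * exp(-qT) = 22.2300 * 1.00000000 = 22.23000000
K * exp(-rT) = 24.1900 * 0.98585105 = 23.84773692
C = P + S*exp(-qT) - K*exp(-rT)
C = 2.5275 + 22.23000000 - 23.84773692 = 0.9098


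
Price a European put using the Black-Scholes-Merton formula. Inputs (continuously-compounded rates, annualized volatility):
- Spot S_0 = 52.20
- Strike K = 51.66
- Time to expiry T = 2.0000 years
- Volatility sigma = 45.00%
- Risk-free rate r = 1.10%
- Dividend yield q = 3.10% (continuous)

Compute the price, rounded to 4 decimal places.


d1 = (ln(S/K) + (r - q + 0.5*sigma^2) * T) / (sigma * sqrt(T)) = 0.27168411
d2 = d1 - sigma * sqrt(T) = -0.36471200
exp(-rT) = 0.97824024; exp(-qT) = 0.93988289
P = K * exp(-rT) * N(-d2) - S_0 * exp(-qT) * N(-d1)
N(-d1) = 0.39293246; N(-d2) = 0.64233680
P = 51.6600 * 0.97824024 * 0.64233680 - 52.2000 * 0.93988289 * 0.39293246 = 13.1831

Answer: Price = 13.1831


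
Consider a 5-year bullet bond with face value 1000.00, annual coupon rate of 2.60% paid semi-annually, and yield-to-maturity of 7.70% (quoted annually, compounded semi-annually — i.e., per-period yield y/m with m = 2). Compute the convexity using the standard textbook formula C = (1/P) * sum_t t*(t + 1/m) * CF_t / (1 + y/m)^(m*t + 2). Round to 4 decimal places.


Coupon per period c = face * coupon_rate / m = 13.000000
Periods per year m = 2; per-period yield y/m = 0.038500
Number of cashflows N = 10
Cashflows (t years, CF_t, discount factor 1/(1+y/m)^(m*t), PV):
  t = 0.5000: CF_t = 13.000000, DF = 0.962927, PV = 12.518055
  t = 1.0000: CF_t = 13.000000, DF = 0.927229, PV = 12.053977
  t = 1.5000: CF_t = 13.000000, DF = 0.892854, PV = 11.607103
  t = 2.0000: CF_t = 13.000000, DF = 0.859754, PV = 11.176797
  t = 2.5000: CF_t = 13.000000, DF = 0.827880, PV = 10.762443
  t = 3.0000: CF_t = 13.000000, DF = 0.797188, PV = 10.363450
  t = 3.5000: CF_t = 13.000000, DF = 0.767635, PV = 9.979249
  t = 4.0000: CF_t = 13.000000, DF = 0.739176, PV = 9.609291
  t = 4.5000: CF_t = 13.000000, DF = 0.711773, PV = 9.253049
  t = 5.0000: CF_t = 1013.000000, DF = 0.685386, PV = 694.295638
Price P = sum_t PV_t = 791.619050
Convexity numerator sum_t t*(t + 1/m) * CF_t / (1+y/m)^(m*t + 2):
  t = 0.5000: term = 5.803552
  t = 1.0000: term = 16.765195
  t = 1.5000: term = 32.287328
  t = 2.0000: term = 51.817249
  t = 2.5000: term = 74.844365
  t = 3.0000: term = 100.897555
  t = 3.5000: term = 129.542681
  t = 4.0000: term = 160.380236
  t = 4.5000: term = 193.043135
  t = 5.0000: term = 17703.703552
Convexity = (1/P) * sum = 18469.084848 / 791.619050 = 23.330774

Answer: Convexity = 23.3308


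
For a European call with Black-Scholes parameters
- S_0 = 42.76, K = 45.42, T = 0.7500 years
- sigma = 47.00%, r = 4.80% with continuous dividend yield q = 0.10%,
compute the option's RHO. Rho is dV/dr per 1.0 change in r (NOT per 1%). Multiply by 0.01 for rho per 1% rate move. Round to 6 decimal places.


d1 = 0.1418513975; d2 = -0.2651805423
phi(d1) = 0.3949486815; exp(-qT) = 0.9992502812; exp(-rT) = 0.9646402935
N(d2) = 0.3954351917
Rho = K*T*exp(-rT)*N(d2) = 45.4200 * 0.7500 * 0.9646402935 * 0.3954351917 = 12.994187

Answer: Rho = 12.994187


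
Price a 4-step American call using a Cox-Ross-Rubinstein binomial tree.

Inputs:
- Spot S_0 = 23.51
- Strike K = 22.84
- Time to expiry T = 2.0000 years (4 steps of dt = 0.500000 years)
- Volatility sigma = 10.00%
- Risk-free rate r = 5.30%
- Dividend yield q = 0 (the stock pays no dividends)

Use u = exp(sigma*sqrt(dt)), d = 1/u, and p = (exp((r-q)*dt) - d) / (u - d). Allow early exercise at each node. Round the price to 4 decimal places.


dt = T/N = 0.500000
u = exp(sigma*sqrt(dt)) = 1.073271; d = 1/u = 0.931731
p = (exp((r-q)*dt) - d) / (u - d) = 0.672060
Discount per step: exp(-r*dt) = 0.973848
Stock lattice S(k, i) with i counting down-moves:
  k=0: S(0,0) = 23.5100
  k=1: S(1,0) = 25.2326; S(1,1) = 21.9050
  k=2: S(2,0) = 27.0814; S(2,1) = 23.5100; S(2,2) = 20.4096
  k=3: S(3,0) = 29.0657; S(3,1) = 25.2326; S(3,2) = 21.9050; S(3,3) = 19.0162
  k=4: S(4,0) = 31.1953; S(4,1) = 27.0814; S(4,2) = 23.5100; S(4,3) = 20.4096; S(4,4) = 17.7180
Terminal payoffs V(N, i) = max(S_T - K, 0):
  V(4,0) = 8.355335; V(4,1) = 4.241402; V(4,2) = 0.670000; V(4,3) = 0.000000; V(4,4) = 0.000000
Backward induction: V(k, i) = exp(-r*dt) * [p * V(k+1, i) + (1-p) * V(k+1, i+1)]; then take max(V_cont, immediate exercise) for American.
  V(3,0) = exp(-r*dt) * [p*8.355335 + (1-p)*4.241402] = 6.822985; exercise = 6.225674; V(3,0) = max -> 6.822985
  V(3,1) = exp(-r*dt) * [p*4.241402 + (1-p)*0.670000] = 2.989904; exercise = 2.392593; V(3,1) = max -> 2.989904
  V(3,2) = exp(-r*dt) * [p*0.670000 + (1-p)*0.000000] = 0.438504; exercise = 0.000000; V(3,2) = max -> 0.438504
  V(3,3) = exp(-r*dt) * [p*0.000000 + (1-p)*0.000000] = 0.000000; exercise = 0.000000; V(3,3) = max -> 0.000000
  V(2,0) = exp(-r*dt) * [p*6.822985 + (1-p)*2.989904] = 5.420403; exercise = 4.241402; V(2,0) = max -> 5.420403
  V(2,1) = exp(-r*dt) * [p*2.989904 + (1-p)*0.438504] = 2.096887; exercise = 0.670000; V(2,1) = max -> 2.096887
  V(2,2) = exp(-r*dt) * [p*0.438504 + (1-p)*0.000000] = 0.286994; exercise = 0.000000; V(2,2) = max -> 0.286994
  V(1,0) = exp(-r*dt) * [p*5.420403 + (1-p)*2.096887] = 4.217237; exercise = 2.392593; V(1,0) = max -> 4.217237
  V(1,1) = exp(-r*dt) * [p*2.096887 + (1-p)*0.286994] = 1.464035; exercise = 0.000000; V(1,1) = max -> 1.464035
  V(0,0) = exp(-r*dt) * [p*4.217237 + (1-p)*1.464035] = 3.227675; exercise = 0.670000; V(0,0) = max -> 3.227675

Answer: Price = V(0,0) = 3.2277


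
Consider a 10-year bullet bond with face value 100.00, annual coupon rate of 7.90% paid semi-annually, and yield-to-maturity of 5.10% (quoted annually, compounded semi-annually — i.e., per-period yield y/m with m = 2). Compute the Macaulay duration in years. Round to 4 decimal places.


Answer: Macaulay duration = 7.3985 years

Derivation:
Coupon per period c = face * coupon_rate / m = 3.950000
Periods per year m = 2; per-period yield y/m = 0.025500
Number of cashflows N = 20
Cashflows (t years, CF_t, discount factor 1/(1+y/m)^(m*t), PV):
  t = 0.5000: CF_t = 3.950000, DF = 0.975134, PV = 3.851780
  t = 1.0000: CF_t = 3.950000, DF = 0.950886, PV = 3.756002
  t = 1.5000: CF_t = 3.950000, DF = 0.927242, PV = 3.662605
  t = 2.0000: CF_t = 3.950000, DF = 0.904185, PV = 3.571531
  t = 2.5000: CF_t = 3.950000, DF = 0.881702, PV = 3.482722
  t = 3.0000: CF_t = 3.950000, DF = 0.859777, PV = 3.396121
  t = 3.5000: CF_t = 3.950000, DF = 0.838398, PV = 3.311673
  t = 4.0000: CF_t = 3.950000, DF = 0.817551, PV = 3.229325
  t = 4.5000: CF_t = 3.950000, DF = 0.797222, PV = 3.149025
  t = 5.0000: CF_t = 3.950000, DF = 0.777398, PV = 3.070722
  t = 5.5000: CF_t = 3.950000, DF = 0.758067, PV = 2.994365
  t = 6.0000: CF_t = 3.950000, DF = 0.739217, PV = 2.919908
  t = 6.5000: CF_t = 3.950000, DF = 0.720836, PV = 2.847301
  t = 7.0000: CF_t = 3.950000, DF = 0.702912, PV = 2.776501
  t = 7.5000: CF_t = 3.950000, DF = 0.685433, PV = 2.707460
  t = 8.0000: CF_t = 3.950000, DF = 0.668389, PV = 2.640137
  t = 8.5000: CF_t = 3.950000, DF = 0.651769, PV = 2.574488
  t = 9.0000: CF_t = 3.950000, DF = 0.635562, PV = 2.510471
  t = 9.5000: CF_t = 3.950000, DF = 0.619758, PV = 2.448045
  t = 10.0000: CF_t = 103.950000, DF = 0.604347, PV = 62.821919
Price P = sum_t PV_t = 121.722100
Macaulay numerator sum_t t * PV_t:
  t * PV_t at t = 0.5000: 1.925890
  t * PV_t at t = 1.0000: 3.756002
  t * PV_t at t = 1.5000: 5.493908
  t * PV_t at t = 2.0000: 7.143062
  t * PV_t at t = 2.5000: 8.706804
  t * PV_t at t = 3.0000: 10.188362
  t * PV_t at t = 3.5000: 11.590855
  t * PV_t at t = 4.0000: 12.917301
  t * PV_t at t = 4.5000: 14.170613
  t * PV_t at t = 5.0000: 15.353608
  t * PV_t at t = 5.5000: 16.469009
  t * PV_t at t = 6.0000: 17.519446
  t * PV_t at t = 6.5000: 18.507460
  t * PV_t at t = 7.0000: 19.435505
  t * PV_t at t = 7.5000: 20.305954
  t * PV_t at t = 8.0000: 21.121096
  t * PV_t at t = 8.5000: 21.883144
  t * PV_t at t = 9.0000: 22.594235
  t * PV_t at t = 9.5000: 23.256431
  t * PV_t at t = 10.0000: 628.219192
Macaulay duration D = (sum_t t * PV_t) / P = 900.557876 / 121.722100 = 7.398475


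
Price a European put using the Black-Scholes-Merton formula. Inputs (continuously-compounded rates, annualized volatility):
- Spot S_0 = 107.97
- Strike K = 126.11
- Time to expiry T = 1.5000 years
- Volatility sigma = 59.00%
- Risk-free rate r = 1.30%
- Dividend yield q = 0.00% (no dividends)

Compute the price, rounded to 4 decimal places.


d1 = (ln(S/K) + (r - q + 0.5*sigma^2) * T) / (sigma * sqrt(T)) = 0.17336557
d2 = d1 - sigma * sqrt(T) = -0.54923391
exp(-rT) = 0.98068890; exp(-qT) = 1.00000000
P = K * exp(-rT) * N(-d2) - S_0 * exp(-qT) * N(-d1)
N(-d1) = 0.43118204; N(-d2) = 0.70857753
P = 126.1100 * 0.98068890 * 0.70857753 - 107.9700 * 1.00000000 * 0.43118204 = 41.0784

Answer: Price = 41.0784


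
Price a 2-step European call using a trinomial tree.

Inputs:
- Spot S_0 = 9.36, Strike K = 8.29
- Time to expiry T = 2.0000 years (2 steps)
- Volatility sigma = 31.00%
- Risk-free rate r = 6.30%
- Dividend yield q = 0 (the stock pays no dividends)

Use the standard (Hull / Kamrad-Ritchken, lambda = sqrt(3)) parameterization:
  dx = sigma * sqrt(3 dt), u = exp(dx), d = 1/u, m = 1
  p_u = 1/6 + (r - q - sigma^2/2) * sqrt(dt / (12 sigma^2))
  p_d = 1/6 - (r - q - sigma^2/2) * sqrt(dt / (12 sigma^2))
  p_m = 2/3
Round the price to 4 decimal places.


dt = T/N = 1.000000; dx = sigma*sqrt(3*dt) = 0.536936
u = exp(dx) = 1.710757; d = 1/u = 0.584537
p_u = 0.180588, p_m = 0.666667, p_d = 0.152745
Discount per step: exp(-r*dt) = 0.938943
Stock lattice S(k, j) with j the centered position index:
  k=0: S(0,+0) = 9.3600
  k=1: S(1,-1) = 5.4713; S(1,+0) = 9.3600; S(1,+1) = 16.0127
  k=2: S(2,-2) = 3.1982; S(2,-1) = 5.4713; S(2,+0) = 9.3600; S(2,+1) = 16.0127; S(2,+2) = 27.3938
Terminal payoffs V(N, j) = max(S_T - K, 0):
  V(2,-2) = 0.000000; V(2,-1) = 0.000000; V(2,+0) = 1.070000; V(2,+1) = 7.722682; V(2,+2) = 19.103802
Backward induction: V(k, j) = exp(-r*dt) * [p_u * V(k+1, j+1) + p_m * V(k+1, j) + p_d * V(k+1, j-1)]
  V(1,-1) = exp(-r*dt) * [p_u*1.070000 + p_m*0.000000 + p_d*0.000000] = 0.181432
  V(1,+0) = exp(-r*dt) * [p_u*7.722682 + p_m*1.070000 + p_d*0.000000] = 1.979254
  V(1,+1) = exp(-r*dt) * [p_u*19.103802 + p_m*7.722682 + p_d*1.070000] = 8.226848
  V(0,+0) = exp(-r*dt) * [p_u*8.226848 + p_m*1.979254 + p_d*0.181432] = 2.659922

Answer: Price = V(0,0) = 2.6599


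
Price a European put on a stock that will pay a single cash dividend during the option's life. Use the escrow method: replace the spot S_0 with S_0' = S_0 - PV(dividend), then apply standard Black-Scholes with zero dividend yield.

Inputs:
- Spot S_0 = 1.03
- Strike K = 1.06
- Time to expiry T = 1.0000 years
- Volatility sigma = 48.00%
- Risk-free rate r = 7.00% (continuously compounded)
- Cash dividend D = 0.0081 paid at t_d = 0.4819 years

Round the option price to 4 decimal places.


PV(D) = D * exp(-r * t_d) = 0.0081 * 0.96682961 = 0.00783132
S_0' = S_0 - PV(D) = 1.0300 - 0.00783132 = 1.02216868
d1 = (ln(S_0'/K) + (r + sigma^2/2)*T) / (sigma*sqrt(T)) = 0.31012004
d2 = d1 - sigma*sqrt(T) = -0.16987996
exp(-rT) = 0.93239382
N(-d1) = 0.37823484; N(-d2) = 0.56744773
P = K * exp(-rT) * N(-d2) - S_0' * N(-d1) = 1.0600 * 0.93239382 * 0.56744773 - 1.02216868 * 0.37823484 = 0.1742

Answer: Price = 0.1742


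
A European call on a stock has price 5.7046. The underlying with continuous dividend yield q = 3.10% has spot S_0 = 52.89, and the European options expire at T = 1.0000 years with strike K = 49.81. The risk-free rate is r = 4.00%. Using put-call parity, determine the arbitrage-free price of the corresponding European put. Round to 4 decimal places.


Put-call parity: C - P = S_0 * exp(-qT) - K * exp(-rT).
S_0 * exp(-qT) = 52.8900 * 0.96947557 = 51.27556306
K * exp(-rT) = 49.8100 * 0.96078944 = 47.85692196
P = C - S*exp(-qT) + K*exp(-rT)
P = 5.7046 - 51.27556306 + 47.85692196 = 2.2860

Answer: Put price = 2.2860


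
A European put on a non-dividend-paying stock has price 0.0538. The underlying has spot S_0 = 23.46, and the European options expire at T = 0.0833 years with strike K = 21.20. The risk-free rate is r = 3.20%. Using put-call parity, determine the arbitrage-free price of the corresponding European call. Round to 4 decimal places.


Answer: Call price = 2.3702

Derivation:
Put-call parity: C - P = S_0 * exp(-qT) - K * exp(-rT).
S_0 * exp(-qT) = 23.4600 * 1.00000000 = 23.46000000
K * exp(-rT) = 21.2000 * 0.99733795 = 21.14356453
C = P + S*exp(-qT) - K*exp(-rT)
C = 0.0538 + 23.46000000 - 21.14356453 = 2.3702


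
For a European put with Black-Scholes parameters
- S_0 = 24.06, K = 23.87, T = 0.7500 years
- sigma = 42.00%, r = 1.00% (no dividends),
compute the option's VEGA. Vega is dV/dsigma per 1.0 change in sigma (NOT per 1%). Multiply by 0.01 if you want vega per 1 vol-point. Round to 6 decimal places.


Answer: Vega = 8.106125

Derivation:
d1 = 0.2242820774; d2 = -0.1394485922
phi(d1) = 0.3890335243; exp(-qT) = 1.0000000000; exp(-rT) = 0.9925280548
Vega = S * exp(-qT) * phi(d1) * sqrt(T) = 24.0600 * 1.0000000000 * 0.3890335243 * 0.8660254038 = 8.106125


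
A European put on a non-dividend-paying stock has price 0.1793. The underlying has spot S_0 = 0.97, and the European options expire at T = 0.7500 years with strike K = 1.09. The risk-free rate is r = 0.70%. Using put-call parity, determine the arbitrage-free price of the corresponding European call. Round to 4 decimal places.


Put-call parity: C - P = S_0 * exp(-qT) - K * exp(-rT).
S_0 * exp(-qT) = 0.9700 * 1.00000000 = 0.97000000
K * exp(-rT) = 1.0900 * 0.99476376 = 1.08429250
C = P + S*exp(-qT) - K*exp(-rT)
C = 0.1793 + 0.97000000 - 1.08429250 = 0.0650

Answer: Call price = 0.0650


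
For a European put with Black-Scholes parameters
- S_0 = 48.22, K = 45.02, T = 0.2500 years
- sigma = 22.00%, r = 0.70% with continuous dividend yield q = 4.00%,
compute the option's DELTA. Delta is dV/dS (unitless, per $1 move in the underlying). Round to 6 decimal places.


d1 = 0.6042457934; d2 = 0.4942457934
phi(d1) = 0.3323738057; exp(-qT) = 0.9900498337; exp(-rT) = 0.9982515304
N(-d1) = 0.2728401197
Delta = -exp(-qT) * N(-d1) = -0.9900498337 * 0.2728401197 = -0.270125

Answer: Delta = -0.270125


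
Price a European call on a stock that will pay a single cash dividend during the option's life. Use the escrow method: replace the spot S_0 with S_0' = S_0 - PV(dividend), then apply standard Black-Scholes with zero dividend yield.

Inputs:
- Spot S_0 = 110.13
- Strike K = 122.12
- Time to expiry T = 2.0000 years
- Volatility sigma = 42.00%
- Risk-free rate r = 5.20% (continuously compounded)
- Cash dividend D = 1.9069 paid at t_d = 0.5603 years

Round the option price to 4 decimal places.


Answer: Price = 24.6125

Derivation:
PV(D) = D * exp(-r * t_d) = 1.9069 * 0.97128475 = 1.85214289
S_0' = S_0 - PV(D) = 110.1300 - 1.85214289 = 108.27785711
d1 = (ln(S_0'/K) + (r + sigma^2/2)*T) / (sigma*sqrt(T)) = 0.26953649
d2 = d1 - sigma*sqrt(T) = -0.32443321
exp(-rT) = 0.90122530
N(d1) = 0.60624157; N(d2) = 0.37280504
C = S_0' * N(d1) - K * exp(-rT) * N(d2) = 108.27785711 * 0.60624157 - 122.1200 * 0.90122530 * 0.37280504 = 24.6125


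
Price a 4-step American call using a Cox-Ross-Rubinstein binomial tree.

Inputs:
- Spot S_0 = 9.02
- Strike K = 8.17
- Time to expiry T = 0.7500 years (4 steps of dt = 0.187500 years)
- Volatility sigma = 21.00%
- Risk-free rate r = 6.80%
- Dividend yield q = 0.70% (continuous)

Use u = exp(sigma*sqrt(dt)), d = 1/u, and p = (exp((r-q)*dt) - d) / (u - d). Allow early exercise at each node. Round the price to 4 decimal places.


Answer: Price = V(0,0) = 1.4191

Derivation:
dt = T/N = 0.187500
u = exp(sigma*sqrt(dt)) = 1.095195; d = 1/u = 0.913079
p = (exp((r-q)*dt) - d) / (u - d) = 0.540446
Discount per step: exp(-r*dt) = 0.987331
Stock lattice S(k, i) with i counting down-moves:
  k=0: S(0,0) = 9.0200
  k=1: S(1,0) = 9.8787; S(1,1) = 8.2360
  k=2: S(2,0) = 10.8191; S(2,1) = 9.0200; S(2,2) = 7.5201
  k=3: S(3,0) = 11.8490; S(3,1) = 9.8787; S(3,2) = 8.2360; S(3,3) = 6.8664
  k=4: S(4,0) = 12.9770; S(4,1) = 10.8191; S(4,2) = 9.0200; S(4,3) = 7.5201; S(4,4) = 6.2696
Terminal payoffs V(N, i) = max(S_T - K, 0):
  V(4,0) = 4.806954; V(4,1) = 2.649063; V(4,2) = 0.850000; V(4,3) = 0.000000; V(4,4) = 0.000000
Backward induction: V(k, i) = exp(-r*dt) * [p * V(k+1, i) + (1-p) * V(k+1, i+1)]; then take max(V_cont, immediate exercise) for American.
  V(3,0) = exp(-r*dt) * [p*4.806954 + (1-p)*2.649063] = 3.766951; exercise = 3.678986; V(3,0) = max -> 3.766951
  V(3,1) = exp(-r*dt) * [p*2.649063 + (1-p)*0.850000] = 1.799210; exercise = 1.708661; V(3,1) = max -> 1.799210
  V(3,2) = exp(-r*dt) * [p*0.850000 + (1-p)*0.000000] = 0.453560; exercise = 0.065974; V(3,2) = max -> 0.453560
  V(3,3) = exp(-r*dt) * [p*0.000000 + (1-p)*0.000000] = 0.000000; exercise = 0.000000; V(3,3) = max -> 0.000000
  V(2,0) = exp(-r*dt) * [p*3.766951 + (1-p)*1.799210] = 2.826401; exercise = 2.649063; V(2,0) = max -> 2.826401
  V(2,1) = exp(-r*dt) * [p*1.799210 + (1-p)*0.453560] = 1.165852; exercise = 0.850000; V(2,1) = max -> 1.165852
  V(2,2) = exp(-r*dt) * [p*0.453560 + (1-p)*0.000000] = 0.242019; exercise = 0.000000; V(2,2) = max -> 0.242019
  V(1,0) = exp(-r*dt) * [p*2.826401 + (1-p)*1.165852] = 2.037150; exercise = 1.708661; V(1,0) = max -> 2.037150
  V(1,1) = exp(-r*dt) * [p*1.165852 + (1-p)*0.242019] = 0.731910; exercise = 0.065974; V(1,1) = max -> 0.731910
  V(0,0) = exp(-r*dt) * [p*2.037150 + (1-p)*0.731910] = 1.419112; exercise = 0.850000; V(0,0) = max -> 1.419112
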